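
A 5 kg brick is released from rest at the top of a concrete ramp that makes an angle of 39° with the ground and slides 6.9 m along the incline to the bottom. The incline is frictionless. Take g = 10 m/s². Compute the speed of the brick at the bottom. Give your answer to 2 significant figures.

9.3 m/s

The weight component along the incline is mg sin 39° = 31.466 N and the normal force is N = mg cos 39° = 38.857 N.
With no friction, a = g sin 39° = 6.2932 m/s².
Starting from rest over a distance of 6.9 m, v² = 2aL = 2 × 6.2932 × 6.9 = 86.8462, so v = 9.3191 m/s.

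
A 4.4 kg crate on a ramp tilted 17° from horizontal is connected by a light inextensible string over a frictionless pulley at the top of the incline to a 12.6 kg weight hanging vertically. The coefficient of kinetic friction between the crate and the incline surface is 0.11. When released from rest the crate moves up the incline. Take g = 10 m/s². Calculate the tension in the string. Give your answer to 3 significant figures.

For the crate on the incline: the weight component along the slope is m₁g sin 17° = 4.4 × 10 × 0.2924 = 12.866 N and the normal force is N = m₁g cos 17° = 42.077 N.
Kinetic friction opposes the crate's motion up the incline: f = μN = 0.11 × 42.077 = 4.628 N acting down the slope.
Newton's second law for the crate (up-slope positive): T − 12.866 − 4.628 = 4.4 a. For the hanging weight (downward positive): 12.6 × 10 − T = 12.6 a.
Adding the two equations eliminates T: 108.506 = 17 a, so a = 6.3827 m/s².
Then from the hanging weight's equation, T = 12.6 × (10 − 6.3827) = 45.578 N.

45.6 N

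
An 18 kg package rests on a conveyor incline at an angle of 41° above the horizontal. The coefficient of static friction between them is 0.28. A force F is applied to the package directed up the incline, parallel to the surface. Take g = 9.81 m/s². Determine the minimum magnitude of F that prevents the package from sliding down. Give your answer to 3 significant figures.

The normal force is N = mg cos 41° = 133.267 N. With F at its minimum the package is on the verge of sliding down, so static friction is at its maximum μ_s N = 0.28 × 133.267 = 37.315 N and acts up the slope.
Equilibrium along the incline: F + μ_s N = mg sin 41°, so F = 115.847 − 37.315 = 78.532 N.

78.5 N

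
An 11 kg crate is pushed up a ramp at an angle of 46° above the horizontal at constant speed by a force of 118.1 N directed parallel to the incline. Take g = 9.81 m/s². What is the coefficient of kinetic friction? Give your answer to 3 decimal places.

0.540

At constant speed ΣF = 0 along the incline. The applied 118.1 N acts up the slope; the weight component mg sin 46° = 77.624 N and kinetic friction μN both act down the slope.
So 118.1 = 77.624 + μ × 74.961, giving μ = (118.1 − 77.624) / 74.961 = 0.5400.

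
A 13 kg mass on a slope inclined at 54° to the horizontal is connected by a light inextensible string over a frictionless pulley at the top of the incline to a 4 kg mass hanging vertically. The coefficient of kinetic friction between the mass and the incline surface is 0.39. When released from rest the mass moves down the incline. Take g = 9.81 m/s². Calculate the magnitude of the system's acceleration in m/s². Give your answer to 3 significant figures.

For the mass on the incline: the weight component along the slope is m₁g sin 54° = 13 × 9.81 × 0.8090 = 103.172 N and the normal force is N = m₁g cos 54° = 74.960 N.
Kinetic friction opposes the mass's motion down the incline: f = μN = 0.39 × 74.960 = 29.234 N acting up the slope.
Newton's second law for the mass (down-slope positive): 103.172 − 29.234 − T = 13 a. For the hanging mass (upward positive): T − 4 × 9.81 = 4 a.
Adding the two equations eliminates T: 34.698 = 17 a, so a = 2.0411 m/s².

2.04 m/s²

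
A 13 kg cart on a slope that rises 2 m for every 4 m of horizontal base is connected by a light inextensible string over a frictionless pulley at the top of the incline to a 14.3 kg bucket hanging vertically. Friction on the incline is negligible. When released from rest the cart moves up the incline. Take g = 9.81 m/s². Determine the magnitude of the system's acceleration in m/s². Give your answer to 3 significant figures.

3.05 m/s²

For the cart on the incline: the weight component along the slope is m₁g sin 26.57° = 13 × 9.81 × 0.4472 = 57.031 N and the normal force is N = m₁g cos 26.57° = 114.066 N.
Newton's second law for the cart (up-slope positive): T − 57.031 = 13 a. For the hanging bucket (downward positive): 14.3 × 9.81 − T = 14.3 a.
Adding the two equations eliminates T: 83.252 = 27.3 a, so a = 3.0495 m/s².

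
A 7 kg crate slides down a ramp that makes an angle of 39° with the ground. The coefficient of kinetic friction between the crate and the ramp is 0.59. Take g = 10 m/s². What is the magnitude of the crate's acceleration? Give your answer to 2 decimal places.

Resolving the weight along the incline: the component pulling the crate down the slope is mg sin 39° = 7 × 10 × 0.6293 = 44.051 N, and the normal force is N = mg cos 39° = 7 × 10 × 0.7771 = 54.397 N.
Kinetic friction acts up the slope with magnitude f = μN = 0.59 × 54.397 = 32.094 N.
Net force along the incline is 44.051 − 32.094 = 11.957 N, so a = 11.957 / 7 = 1.7081 m/s².

1.71 m/s²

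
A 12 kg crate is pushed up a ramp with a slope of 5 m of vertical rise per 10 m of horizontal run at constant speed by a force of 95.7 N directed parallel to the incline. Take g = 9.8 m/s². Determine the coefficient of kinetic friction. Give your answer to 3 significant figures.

0.410

At constant speed ΣF = 0 along the incline. The applied 95.7 N acts up the slope; the weight component mg sin 26.57° = 52.592 N and kinetic friction μN both act down the slope.
So 95.7 = 52.592 + μ × 105.185, giving μ = (95.7 − 52.592) / 105.185 = 0.4098.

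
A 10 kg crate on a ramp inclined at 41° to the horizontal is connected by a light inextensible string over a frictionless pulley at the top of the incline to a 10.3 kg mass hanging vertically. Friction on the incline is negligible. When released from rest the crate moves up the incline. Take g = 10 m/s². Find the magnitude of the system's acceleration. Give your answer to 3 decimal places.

1.842 m/s²

For the crate on the incline: the weight component along the slope is m₁g sin 41° = 10 × 10 × 0.6561 = 65.610 N and the normal force is N = m₁g cos 41° = 75.471 N.
Newton's second law for the crate (up-slope positive): T − 65.610 = 10 a. For the hanging mass (downward positive): 10.3 × 10 − T = 10.3 a.
Adding the two equations eliminates T: 37.390 = 20.3 a, so a = 1.8419 m/s².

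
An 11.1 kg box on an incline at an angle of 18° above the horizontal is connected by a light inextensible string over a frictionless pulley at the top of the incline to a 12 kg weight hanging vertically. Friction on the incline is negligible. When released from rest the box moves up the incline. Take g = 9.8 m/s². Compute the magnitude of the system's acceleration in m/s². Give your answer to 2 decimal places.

3.64 m/s²

For the box on the incline: the weight component along the slope is m₁g sin 18° = 11.1 × 9.8 × 0.3090 = 33.613 N and the normal force is N = m₁g cos 18° = 103.456 N.
Newton's second law for the box (up-slope positive): T − 33.613 = 11.1 a. For the hanging weight (downward positive): 12 × 9.8 − T = 12 a.
Adding the two equations eliminates T: 83.987 = 23.1 a, so a = 3.6358 m/s².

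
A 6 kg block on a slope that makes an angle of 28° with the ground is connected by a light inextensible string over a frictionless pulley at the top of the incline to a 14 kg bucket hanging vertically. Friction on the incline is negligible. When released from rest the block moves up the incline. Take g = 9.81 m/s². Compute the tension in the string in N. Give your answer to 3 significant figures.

60.5 N

For the block on the incline: the weight component along the slope is m₁g sin 28° = 6 × 9.81 × 0.4695 = 27.635 N and the normal force is N = m₁g cos 28° = 51.970 N.
Newton's second law for the block (up-slope positive): T − 27.635 = 6 a. For the hanging bucket (downward positive): 14 × 9.81 − T = 14 a.
Adding the two equations eliminates T: 109.705 = 20 a, so a = 5.4852 m/s².
Then from the hanging bucket's equation, T = 14 × (9.81 − 5.4852) = 60.547 N.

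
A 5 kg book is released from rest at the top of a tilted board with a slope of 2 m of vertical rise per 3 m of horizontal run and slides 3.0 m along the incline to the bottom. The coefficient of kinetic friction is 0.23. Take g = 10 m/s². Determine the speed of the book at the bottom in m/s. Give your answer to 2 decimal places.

The weight component along the incline is mg sin 33.69° = 27.735 N and the normal force is N = mg cos 33.69° = 41.603 N.
Friction up the slope is f = μN = 0.23 × 41.603 = 9.569 N, so the net downslope force is 27.735 − 9.569 = 18.166 N and a = 18.166 / 5 = 3.6332 m/s².
Starting from rest over a distance of 3.0 m, v² = 2aL = 2 × 3.6332 × 3.0 = 21.7992, so v = 4.6690 m/s.

4.67 m/s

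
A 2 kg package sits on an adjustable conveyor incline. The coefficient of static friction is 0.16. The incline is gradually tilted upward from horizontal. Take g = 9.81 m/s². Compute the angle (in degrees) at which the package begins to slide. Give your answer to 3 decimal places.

9.090°

At the threshold of sliding, static friction is at its maximum μ_s N and exactly balances the weight component along the incline: mg sin θ = μ_s mg cos θ.
Hence tan θ = μ_s = 0.16, so θ = arctan(0.16) = 9.0903°.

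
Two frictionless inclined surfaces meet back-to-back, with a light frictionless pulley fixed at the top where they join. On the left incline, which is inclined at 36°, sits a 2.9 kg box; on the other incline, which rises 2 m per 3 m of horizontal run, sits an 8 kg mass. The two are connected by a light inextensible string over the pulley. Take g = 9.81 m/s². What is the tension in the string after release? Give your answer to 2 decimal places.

23.86 N

Resolve each weight along its own incline: the 2.9 kg mass has component 2.9 × 9.81 × sin 36° = 16.722 N down its slope, and the 8 kg mass has 8 × 9.81 × sin 33.69° = 43.533 N down its slope.
The 8 kg side's 43.533 N exceeds the other side's 16.722 N, so that mass slides down and the 2.9 kg mass slides up. Taking that direction as positive, Newton's second law for the whole system gives 43.533 − 16.722 = (2.9 + 8) a, so a = 26.811 / 10.9 = 2.4597 m/s².
For the 2.9 kg mass (up-slope positive): T − 16.722 = 2.9 × 2.4597, so T = 23.855 N.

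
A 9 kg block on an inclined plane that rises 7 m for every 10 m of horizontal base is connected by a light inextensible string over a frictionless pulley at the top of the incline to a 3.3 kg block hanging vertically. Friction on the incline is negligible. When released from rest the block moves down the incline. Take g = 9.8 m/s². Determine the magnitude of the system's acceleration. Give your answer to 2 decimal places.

For the block on the incline: the weight component along the slope is m₁g sin 34.99° = 9 × 9.8 × 0.5735 = 50.583 N and the normal force is N = m₁g cos 34.99° = 72.256 N.
Newton's second law for the block (down-slope positive): 50.583 − T = 9 a. For the hanging block (upward positive): T − 3.3 × 9.8 = 3.3 a.
Adding the two equations eliminates T: 18.243 = 12.3 a, so a = 1.4832 m/s².

1.48 m/s²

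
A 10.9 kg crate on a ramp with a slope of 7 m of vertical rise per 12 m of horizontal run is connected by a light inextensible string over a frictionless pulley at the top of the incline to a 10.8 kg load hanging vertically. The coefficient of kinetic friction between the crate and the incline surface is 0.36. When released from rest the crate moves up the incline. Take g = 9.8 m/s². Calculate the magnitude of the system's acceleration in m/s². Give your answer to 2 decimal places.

0.87 m/s²

For the crate on the incline: the weight component along the slope is m₁g sin 30.26° = 10.9 × 9.8 × 0.5039 = 53.827 N and the normal force is N = m₁g cos 30.26° = 92.269 N.
Kinetic friction opposes the crate's motion up the incline: f = μN = 0.36 × 92.269 = 33.217 N acting down the slope.
Newton's second law for the crate (up-slope positive): T − 53.827 − 33.217 = 10.9 a. For the hanging load (downward positive): 10.8 × 9.8 − T = 10.8 a.
Adding the two equations eliminates T: 18.796 = 21.7 a, so a = 0.8662 m/s².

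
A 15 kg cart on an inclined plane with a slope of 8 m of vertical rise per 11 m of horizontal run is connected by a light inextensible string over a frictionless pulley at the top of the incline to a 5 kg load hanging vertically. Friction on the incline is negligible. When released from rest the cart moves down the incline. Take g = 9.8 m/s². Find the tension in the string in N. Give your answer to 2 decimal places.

For the cart on the incline: the weight component along the slope is m₁g sin 36.03° = 15 × 9.8 × 0.5882 = 86.465 N and the normal force is N = m₁g cos 36.03° = 118.884 N.
Newton's second law for the cart (down-slope positive): 86.465 − T = 15 a. For the hanging load (upward positive): T − 5 × 9.8 = 5 a.
Adding the two equations eliminates T: 37.465 = 20 a, so a = 1.8733 m/s².
Then from the hanging load's equation, T = 5 × (9.8 + 1.8733) = 58.367 N.

58.37 N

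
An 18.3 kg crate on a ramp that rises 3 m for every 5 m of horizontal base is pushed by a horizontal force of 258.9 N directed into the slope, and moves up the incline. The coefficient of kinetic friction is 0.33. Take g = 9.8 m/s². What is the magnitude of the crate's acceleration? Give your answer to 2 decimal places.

1.91 m/s²

The horizontal push has components F cos 30.96° = 258.9 × 0.8575 = 222.007 N up the incline and F sin 30.96° = 258.9 × 0.5145 = 133.204 N pressing into the surface.
The normal force is therefore N = mg cos 30.96° + F sin 30.96° = 153.784 + 133.204 = 286.988 N, and kinetic friction down the slope is μN = 0.33 × 286.988 = 94.706 N.
Along the incline: F cos 30.96° − mg sin 30.96° − μN = ma, so 222.007 − 92.270 − 94.706 = 18.3 a, giving a = 1.9143 m/s².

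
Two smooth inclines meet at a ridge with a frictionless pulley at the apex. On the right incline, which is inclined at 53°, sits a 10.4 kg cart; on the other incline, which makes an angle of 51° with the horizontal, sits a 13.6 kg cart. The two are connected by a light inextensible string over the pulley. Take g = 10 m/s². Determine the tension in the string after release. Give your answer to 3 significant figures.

Resolve each weight along its own incline: the 10.4 kg mass has component 10.4 × 10 × sin 53° = 83.058 N down its slope, and the 13.6 kg mass has 13.6 × 10 × sin 51° = 105.692 N down its slope.
The 13.6 kg side's 105.692 N exceeds the other side's 83.058 N, so that mass slides down and the 10.4 kg mass slides up. Taking that direction as positive, Newton's second law for the whole system gives 105.692 − 83.058 = (10.4 + 13.6) a, so a = 22.634 / 24 = 0.9431 m/s².
For the 10.4 kg mass (up-slope positive): T − 83.058 = 10.4 × 0.9431, so T = 92.866 N.

92.9 N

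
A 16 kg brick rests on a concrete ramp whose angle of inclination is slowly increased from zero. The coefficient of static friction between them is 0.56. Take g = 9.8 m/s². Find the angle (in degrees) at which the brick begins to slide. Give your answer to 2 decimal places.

At the threshold of sliding, static friction is at its maximum μ_s N and exactly balances the weight component along the incline: mg sin θ = μ_s mg cos θ.
Hence tan θ = μ_s = 0.56, so θ = arctan(0.56) = 29.2488°.

29.25°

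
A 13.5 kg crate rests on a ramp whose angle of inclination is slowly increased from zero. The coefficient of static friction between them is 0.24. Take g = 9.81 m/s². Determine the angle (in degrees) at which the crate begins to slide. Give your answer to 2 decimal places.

At the threshold of sliding, static friction is at its maximum μ_s N and exactly balances the weight component along the incline: mg sin θ = μ_s mg cos θ.
Hence tan θ = μ_s = 0.24, so θ = arctan(0.24) = 13.4957°.

13.50°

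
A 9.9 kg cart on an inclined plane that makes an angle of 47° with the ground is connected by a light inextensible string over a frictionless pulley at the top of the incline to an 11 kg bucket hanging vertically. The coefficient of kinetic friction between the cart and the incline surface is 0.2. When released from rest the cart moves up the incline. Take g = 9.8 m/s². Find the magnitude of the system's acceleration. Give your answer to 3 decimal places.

For the cart on the incline: the weight component along the slope is m₁g sin 47° = 9.9 × 9.8 × 0.7314 = 70.960 N and the normal force is N = m₁g cos 47° = 66.167 N.
Kinetic friction opposes the cart's motion up the incline: f = μN = 0.2 × 66.167 = 13.233 N acting down the slope.
Newton's second law for the cart (up-slope positive): T − 70.960 − 13.233 = 9.9 a. For the hanging bucket (downward positive): 11 × 9.8 − T = 11 a.
Adding the two equations eliminates T: 23.607 = 20.9 a, so a = 1.1295 m/s².

1.130 m/s²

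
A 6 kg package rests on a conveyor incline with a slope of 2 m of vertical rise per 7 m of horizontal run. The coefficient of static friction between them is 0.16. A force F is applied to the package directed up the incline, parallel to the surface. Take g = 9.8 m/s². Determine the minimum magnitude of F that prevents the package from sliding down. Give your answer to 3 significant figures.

7.11 N

The normal force is N = mg cos 15.95° = 56.538 N. With F at its minimum the package is on the verge of sliding down, so static friction is at its maximum μ_s N = 0.16 × 56.538 = 9.046 N and acts up the slope.
Equilibrium along the incline: F + μ_s N = mg sin 15.95°, so F = 16.154 − 9.046 = 7.108 N.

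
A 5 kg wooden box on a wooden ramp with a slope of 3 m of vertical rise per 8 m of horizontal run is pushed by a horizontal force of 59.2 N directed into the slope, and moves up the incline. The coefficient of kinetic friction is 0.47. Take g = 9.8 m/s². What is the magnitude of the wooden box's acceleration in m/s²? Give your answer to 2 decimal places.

1.38 m/s²

The horizontal push has components F cos 20.56° = 59.2 × 0.9363 = 55.429 N up the incline and F sin 20.56° = 59.2 × 0.3511 = 20.785 N pressing into the surface.
The normal force is therefore N = mg cos 20.56° + F sin 20.56° = 45.879 + 20.785 = 66.664 N, and kinetic friction down the slope is μN = 0.47 × 66.664 = 31.332 N.
Along the incline: F cos 20.56° − mg sin 20.56° − μN = ma, so 55.429 − 17.204 − 31.332 = 5 a, giving a = 1.3786 m/s².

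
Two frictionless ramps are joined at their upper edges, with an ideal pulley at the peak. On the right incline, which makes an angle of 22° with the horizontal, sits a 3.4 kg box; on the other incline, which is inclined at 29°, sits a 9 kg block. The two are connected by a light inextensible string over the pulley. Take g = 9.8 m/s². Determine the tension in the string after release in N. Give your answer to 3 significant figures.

20.8 N

Resolve each weight along its own incline: the 3.4 kg mass has component 3.4 × 9.8 × sin 22° = 12.482 N down its slope, and the 9 kg mass has 9 × 9.8 × sin 29° = 42.760 N down its slope.
The 9 kg side's 42.760 N exceeds the other side's 12.482 N, so that mass slides down and the 3.4 kg mass slides up. Taking that direction as positive, Newton's second law for the whole system gives 42.760 − 12.482 = (3.4 + 9) a, so a = 30.278 / 12.4 = 2.4418 m/s².
For the 3.4 kg mass (up-slope positive): T − 12.482 = 3.4 × 2.4418, so T = 20.784 N.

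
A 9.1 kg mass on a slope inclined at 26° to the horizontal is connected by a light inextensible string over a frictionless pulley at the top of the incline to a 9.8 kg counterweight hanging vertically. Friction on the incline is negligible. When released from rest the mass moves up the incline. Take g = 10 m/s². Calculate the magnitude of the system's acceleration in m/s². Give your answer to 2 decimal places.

3.07 m/s²

For the mass on the incline: the weight component along the slope is m₁g sin 26° = 9.1 × 10 × 0.4384 = 39.894 N and the normal force is N = m₁g cos 26° = 81.790 N.
Newton's second law for the mass (up-slope positive): T − 39.894 = 9.1 a. For the hanging counterweight (downward positive): 9.8 × 10 − T = 9.8 a.
Adding the two equations eliminates T: 58.106 = 18.9 a, so a = 3.0744 m/s².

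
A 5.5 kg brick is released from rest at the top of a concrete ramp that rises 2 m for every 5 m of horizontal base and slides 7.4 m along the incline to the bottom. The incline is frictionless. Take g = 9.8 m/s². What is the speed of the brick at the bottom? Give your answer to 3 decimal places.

The weight component along the incline is mg sin 21.80° = 20.018 N and the normal force is N = mg cos 21.80° = 50.045 N.
With no friction, a = g sin 21.80° = 3.6396 m/s².
Starting from rest over a distance of 7.4 m, v² = 2aL = 2 × 3.6396 × 7.4 = 53.8661, so v = 7.3394 m/s.

7.339 m/s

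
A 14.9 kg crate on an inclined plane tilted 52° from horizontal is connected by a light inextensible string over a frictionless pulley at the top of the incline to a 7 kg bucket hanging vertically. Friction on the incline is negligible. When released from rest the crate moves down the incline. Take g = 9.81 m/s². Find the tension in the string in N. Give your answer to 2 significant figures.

For the crate on the incline: the weight component along the slope is m₁g sin 52° = 14.9 × 9.81 × 0.7880 = 115.181 N and the normal force is N = m₁g cos 52° = 89.991 N.
Newton's second law for the crate (down-slope positive): 115.181 − T = 14.9 a. For the hanging bucket (upward positive): T − 7 × 9.81 = 7 a.
Adding the two equations eliminates T: 46.511 = 21.9 a, so a = 2.1238 m/s².
Then from the hanging bucket's equation, T = 7 × (9.81 + 2.1238) = 83.537 N.

84 N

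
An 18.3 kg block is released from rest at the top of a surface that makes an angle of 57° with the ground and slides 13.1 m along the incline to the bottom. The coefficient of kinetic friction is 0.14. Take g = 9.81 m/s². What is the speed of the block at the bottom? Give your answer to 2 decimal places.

The weight component along the incline is mg sin 57° = 150.561 N and the normal force is N = mg cos 57° = 97.775 N.
Friction up the slope is f = μN = 0.14 × 97.775 = 13.689 N, so the net downslope force is 150.561 − 13.689 = 136.872 N and a = 136.872 / 18.3 = 7.4793 m/s².
Starting from rest over a distance of 13.1 m, v² = 2aL = 2 × 7.4793 × 13.1 = 195.9577, so v = 13.9985 m/s.

14.00 m/s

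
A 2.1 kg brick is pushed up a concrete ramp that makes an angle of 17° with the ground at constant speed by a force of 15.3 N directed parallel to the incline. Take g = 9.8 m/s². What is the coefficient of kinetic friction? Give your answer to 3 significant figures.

At constant speed ΣF = 0 along the incline. The applied 15.3 N acts up the slope; the weight component mg sin 17° = 6.017 N and kinetic friction μN both act down the slope.
So 15.3 = 6.017 + μ × 19.681, giving μ = (15.3 − 6.017) / 19.681 = 0.4717.

0.472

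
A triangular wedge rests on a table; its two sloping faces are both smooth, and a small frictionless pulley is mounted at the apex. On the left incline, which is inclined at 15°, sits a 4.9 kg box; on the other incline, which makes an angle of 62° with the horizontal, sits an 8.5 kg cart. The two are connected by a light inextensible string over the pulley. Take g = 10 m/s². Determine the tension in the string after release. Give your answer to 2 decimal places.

Resolve each weight along its own incline: the 4.9 kg mass has component 4.9 × 10 × sin 15° = 12.682 N down its slope, and the 8.5 kg mass has 8.5 × 10 × sin 62° = 75.051 N down its slope.
The 8.5 kg side's 75.051 N exceeds the other side's 12.682 N, so that mass slides down and the 4.9 kg mass slides up. Taking that direction as positive, Newton's second law for the whole system gives 75.051 − 12.682 = (4.9 + 8.5) a, so a = 62.369 / 13.4 = 4.6544 m/s².
For the 4.9 kg mass (up-slope positive): T − 12.682 = 4.9 × 4.6544, so T = 35.489 N.

35.49 N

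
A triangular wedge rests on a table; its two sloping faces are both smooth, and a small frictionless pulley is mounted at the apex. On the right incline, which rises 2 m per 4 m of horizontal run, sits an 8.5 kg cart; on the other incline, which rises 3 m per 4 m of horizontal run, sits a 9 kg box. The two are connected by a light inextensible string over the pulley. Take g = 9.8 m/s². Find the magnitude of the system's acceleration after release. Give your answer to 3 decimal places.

Resolve each weight along its own incline: the 8.5 kg mass has component 8.5 × 9.8 × sin 26.57° = 37.253 N down its slope, and the 9 kg mass has 9 × 9.8 × sin 36.87° = 52.920 N down its slope.
The 9 kg side's 52.920 N exceeds the other side's 37.253 N, so that mass slides down and the 8.5 kg mass slides up. Taking that direction as positive, Newton's second law for the whole system gives 52.920 − 37.253 = (8.5 + 9) a, so a = 15.667 / 17.5 = 0.8953 m/s².

0.895 m/s²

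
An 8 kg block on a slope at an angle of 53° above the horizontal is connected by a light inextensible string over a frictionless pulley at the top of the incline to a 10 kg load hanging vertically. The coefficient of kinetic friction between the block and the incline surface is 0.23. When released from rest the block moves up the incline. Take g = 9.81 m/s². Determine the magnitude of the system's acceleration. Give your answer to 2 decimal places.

For the block on the incline: the weight component along the slope is m₁g sin 53° = 8 × 9.81 × 0.7986 = 62.674 N and the normal force is N = m₁g cos 53° = 47.230 N.
Kinetic friction opposes the block's motion up the incline: f = μN = 0.23 × 47.230 = 10.863 N acting down the slope.
Newton's second law for the block (up-slope positive): T − 62.674 − 10.863 = 8 a. For the hanging load (downward positive): 10 × 9.81 − T = 10 a.
Adding the two equations eliminates T: 24.563 = 18 a, so a = 1.3646 m/s².

1.36 m/s²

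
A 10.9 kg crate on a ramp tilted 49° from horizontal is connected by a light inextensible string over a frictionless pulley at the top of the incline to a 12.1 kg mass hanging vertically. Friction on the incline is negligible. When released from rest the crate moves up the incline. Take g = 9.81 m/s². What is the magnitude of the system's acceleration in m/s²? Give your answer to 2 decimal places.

For the crate on the incline: the weight component along the slope is m₁g sin 49° = 10.9 × 9.81 × 0.7547 = 80.699 N and the normal force is N = m₁g cos 49° = 70.152 N.
Newton's second law for the crate (up-slope positive): T − 80.699 = 10.9 a. For the hanging mass (downward positive): 12.1 × 9.81 − T = 12.1 a.
Adding the two equations eliminates T: 38.002 = 23 a, so a = 1.6523 m/s².

1.65 m/s²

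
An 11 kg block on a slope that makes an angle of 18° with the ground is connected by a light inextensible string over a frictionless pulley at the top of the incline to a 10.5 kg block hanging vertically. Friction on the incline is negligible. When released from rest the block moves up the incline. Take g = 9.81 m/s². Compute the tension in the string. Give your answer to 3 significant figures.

For the block on the incline: the weight component along the slope is m₁g sin 18° = 11 × 9.81 × 0.3090 = 33.344 N and the normal force is N = m₁g cos 18° = 102.629 N.
Newton's second law for the block (up-slope positive): T − 33.344 = 11 a. For the hanging block (downward positive): 10.5 × 9.81 − T = 10.5 a.
Adding the two equations eliminates T: 69.661 = 21.5 a, so a = 3.2400 m/s².
Then from the hanging block's equation, T = 10.5 × (9.81 − 3.2400) = 68.985 N.

69.0 N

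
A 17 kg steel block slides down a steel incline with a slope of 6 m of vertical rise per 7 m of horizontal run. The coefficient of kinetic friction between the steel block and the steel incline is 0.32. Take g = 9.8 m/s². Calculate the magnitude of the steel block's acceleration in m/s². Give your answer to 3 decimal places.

3.997 m/s²

Resolving the weight along the incline: the component pulling the steel block down the slope is mg sin 40.60° = 17 × 9.8 × 0.6508 = 108.423 N, and the normal force is N = mg cos 40.60° = 17 × 9.8 × 0.7593 = 126.499 N.
Kinetic friction acts up the slope with magnitude f = μN = 0.32 × 126.499 = 40.480 N.
Net force along the incline is 108.423 − 40.480 = 67.943 N, so a = 67.943 / 17 = 3.9966 m/s².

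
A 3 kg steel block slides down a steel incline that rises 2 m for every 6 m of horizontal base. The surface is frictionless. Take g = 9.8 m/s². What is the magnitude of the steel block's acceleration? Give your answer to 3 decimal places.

3.099 m/s²

Resolving the weight along the incline: the component pulling the steel block down the slope is mg sin 18.43° = 3 × 9.8 × 0.3162 = 9.296 N, and the normal force is N = mg cos 18.43° = 3 × 9.8 × 0.9487 = 27.892 N.
With no friction the net force along the incline is 9.296 N, so a = g sin 18.43° = 9.296 / 3 = 3.0987 m/s².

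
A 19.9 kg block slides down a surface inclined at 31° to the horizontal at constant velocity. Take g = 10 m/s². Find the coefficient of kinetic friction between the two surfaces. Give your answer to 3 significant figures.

At constant velocity the net force along the incline is zero: mg sin 31° = μ mg cos 31°.
So μ = tan 31° = 0.5150 / 0.8572 = 0.6008.

0.601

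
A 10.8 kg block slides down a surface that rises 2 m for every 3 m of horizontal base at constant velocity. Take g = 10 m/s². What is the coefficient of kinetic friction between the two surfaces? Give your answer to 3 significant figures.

At constant velocity the net force along the incline is zero: mg sin 33.69° = μ mg cos 33.69°.
So μ = tan 33.69° = 0.5547 / 0.8321 = 0.6666.

0.667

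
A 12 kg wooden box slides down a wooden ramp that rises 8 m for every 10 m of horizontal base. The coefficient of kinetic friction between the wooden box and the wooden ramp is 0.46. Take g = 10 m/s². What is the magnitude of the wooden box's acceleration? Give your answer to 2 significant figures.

Resolving the weight along the incline: the component pulling the wooden box down the slope is mg sin 38.66° = 12 × 10 × 0.6247 = 74.964 N, and the normal force is N = mg cos 38.66° = 12 × 10 × 0.7809 = 93.708 N.
Kinetic friction acts up the slope with magnitude f = μN = 0.46 × 93.708 = 43.106 N.
Net force along the incline is 74.964 − 43.106 = 31.858 N, so a = 31.858 / 12 = 2.6548 m/s².

2.7 m/s²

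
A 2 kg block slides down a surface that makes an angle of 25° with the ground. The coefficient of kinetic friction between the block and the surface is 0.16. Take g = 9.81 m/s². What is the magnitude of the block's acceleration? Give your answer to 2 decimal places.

2.72 m/s²

Resolving the weight along the incline: the component pulling the block down the slope is mg sin 25° = 2 × 9.81 × 0.4226 = 8.291 N, and the normal force is N = mg cos 25° = 2 × 9.81 × 0.9063 = 17.782 N.
Kinetic friction acts up the slope with magnitude f = μN = 0.16 × 17.782 = 2.845 N.
Net force along the incline is 8.291 − 2.845 = 5.446 N, so a = 5.446 / 2 = 2.7230 m/s².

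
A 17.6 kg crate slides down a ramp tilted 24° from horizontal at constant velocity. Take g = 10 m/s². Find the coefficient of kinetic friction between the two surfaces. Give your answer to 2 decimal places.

0.45

At constant velocity the net force along the incline is zero: mg sin 24° = μ mg cos 24°.
So μ = tan 24° = 0.4067 / 0.9135 = 0.4452.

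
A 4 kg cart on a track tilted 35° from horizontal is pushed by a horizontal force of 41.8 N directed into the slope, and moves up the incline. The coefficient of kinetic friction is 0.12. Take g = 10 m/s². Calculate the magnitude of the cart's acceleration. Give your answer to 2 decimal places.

1.12 m/s²

The horizontal push has components F cos 35° = 41.8 × 0.8192 = 34.243 N up the incline and F sin 35° = 41.8 × 0.5736 = 23.976 N pressing into the surface.
The normal force is therefore N = mg cos 35° + F sin 35° = 32.768 + 23.976 = 56.744 N, and kinetic friction down the slope is μN = 0.12 × 56.744 = 6.809 N.
Along the incline: F cos 35° − mg sin 35° − μN = ma, so 34.243 − 22.944 − 6.809 = 4 a, giving a = 1.1225 m/s².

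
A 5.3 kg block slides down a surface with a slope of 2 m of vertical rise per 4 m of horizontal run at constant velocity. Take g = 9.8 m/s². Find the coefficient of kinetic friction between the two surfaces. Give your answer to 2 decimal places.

At constant velocity the net force along the incline is zero: mg sin 26.57° = μ mg cos 26.57°.
So μ = tan 26.57° = 0.4472 / 0.8944 = 0.5000.

0.50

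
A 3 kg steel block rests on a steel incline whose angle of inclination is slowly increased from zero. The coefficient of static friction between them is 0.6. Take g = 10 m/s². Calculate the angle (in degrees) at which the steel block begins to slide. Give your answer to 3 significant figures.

31.0°

At the threshold of sliding, static friction is at its maximum μ_s N and exactly balances the weight component along the incline: mg sin θ = μ_s mg cos θ.
Hence tan θ = μ_s = 0.6, so θ = arctan(0.6) = 30.9638°.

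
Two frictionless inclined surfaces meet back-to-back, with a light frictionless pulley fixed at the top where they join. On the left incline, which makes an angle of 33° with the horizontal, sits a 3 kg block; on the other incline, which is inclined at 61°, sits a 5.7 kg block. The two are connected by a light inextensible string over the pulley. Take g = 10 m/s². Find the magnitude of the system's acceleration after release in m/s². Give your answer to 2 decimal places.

3.85 m/s²

Resolve each weight along its own incline: the 3 kg mass has component 3 × 10 × sin 33° = 16.339 N down its slope, and the 5.7 kg mass has 5.7 × 10 × sin 61° = 49.853 N down its slope.
The 5.7 kg side's 49.853 N exceeds the other side's 16.339 N, so that mass slides down and the 3 kg mass slides up. Taking that direction as positive, Newton's second law for the whole system gives 49.853 − 16.339 = (3 + 5.7) a, so a = 33.514 / 8.7 = 3.8522 m/s².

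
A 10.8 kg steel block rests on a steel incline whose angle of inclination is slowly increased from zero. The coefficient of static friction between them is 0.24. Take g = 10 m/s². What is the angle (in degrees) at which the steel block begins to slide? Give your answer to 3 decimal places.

13.496°

At the threshold of sliding, static friction is at its maximum μ_s N and exactly balances the weight component along the incline: mg sin θ = μ_s mg cos θ.
Hence tan θ = μ_s = 0.24, so θ = arctan(0.24) = 13.4957°.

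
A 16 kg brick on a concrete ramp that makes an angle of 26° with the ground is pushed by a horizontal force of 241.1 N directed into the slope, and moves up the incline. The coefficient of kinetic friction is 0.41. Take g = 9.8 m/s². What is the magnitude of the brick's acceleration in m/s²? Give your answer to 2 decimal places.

The horizontal push has components F cos 26° = 241.1 × 0.8988 = 216.701 N up the incline and F sin 26° = 241.1 × 0.4384 = 105.698 N pressing into the surface.
The normal force is therefore N = mg cos 26° + F sin 26° = 140.932 + 105.698 = 246.630 N, and kinetic friction down the slope is μN = 0.41 × 246.630 = 101.118 N.
Along the incline: F cos 26° − mg sin 26° − μN = ma, so 216.701 − 68.741 − 101.118 = 16 a, giving a = 2.9276 m/s².

2.93 m/s²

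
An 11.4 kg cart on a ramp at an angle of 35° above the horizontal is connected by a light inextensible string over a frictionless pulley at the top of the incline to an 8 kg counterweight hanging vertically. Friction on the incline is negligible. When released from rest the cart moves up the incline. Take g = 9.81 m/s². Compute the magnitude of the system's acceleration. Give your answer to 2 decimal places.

For the cart on the incline: the weight component along the slope is m₁g sin 35° = 11.4 × 9.81 × 0.5736 = 64.148 N and the normal force is N = m₁g cos 35° = 91.609 N.
Newton's second law for the cart (up-slope positive): T − 64.148 = 11.4 a. For the hanging counterweight (downward positive): 8 × 9.81 − T = 8 a.
Adding the two equations eliminates T: 14.332 = 19.4 a, so a = 0.7388 m/s².

0.74 m/s²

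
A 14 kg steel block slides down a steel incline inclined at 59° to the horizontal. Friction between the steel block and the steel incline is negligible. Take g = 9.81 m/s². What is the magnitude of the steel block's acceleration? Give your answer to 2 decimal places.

Resolving the weight along the incline: the component pulling the steel block down the slope is mg sin 59° = 14 × 9.81 × 0.8572 = 117.728 N, and the normal force is N = mg cos 59° = 14 × 9.81 × 0.5150 = 70.730 N.
With no friction the net force along the incline is 117.728 N, so a = g sin 59° = 117.728 / 14 = 8.4091 m/s².

8.41 m/s²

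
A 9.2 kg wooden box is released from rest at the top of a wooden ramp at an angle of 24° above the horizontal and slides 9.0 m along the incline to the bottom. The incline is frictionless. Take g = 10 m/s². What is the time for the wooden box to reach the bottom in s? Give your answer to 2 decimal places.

The weight component along the incline is mg sin 24° = 37.420 N and the normal force is N = mg cos 24° = 84.046 N.
With no friction, a = g sin 24° = 4.0674 m/s².
Starting from rest, L = ½at², so t = √(2L/a) = √(2 × 9.0 / 4.0674) = 2.1037 s.

2.10 s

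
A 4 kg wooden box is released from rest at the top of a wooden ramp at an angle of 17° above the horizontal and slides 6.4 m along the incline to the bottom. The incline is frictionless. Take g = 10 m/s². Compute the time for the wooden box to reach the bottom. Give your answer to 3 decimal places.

The weight component along the incline is mg sin 17° = 11.695 N and the normal force is N = mg cos 17° = 38.252 N.
With no friction, a = g sin 17° = 2.9237 m/s².
Starting from rest, L = ½at², so t = √(2L/a) = √(2 × 6.4 / 2.9237) = 2.0924 s.

2.092 s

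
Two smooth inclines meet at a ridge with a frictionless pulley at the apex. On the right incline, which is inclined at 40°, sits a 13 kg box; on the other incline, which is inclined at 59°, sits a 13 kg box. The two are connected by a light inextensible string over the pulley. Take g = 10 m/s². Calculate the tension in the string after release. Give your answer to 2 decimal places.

Resolve each weight along its own incline: the 13 kg mass has component 13 × 10 × sin 40° = 83.562 N down its slope, and the 13 kg mass has 13 × 10 × sin 59° = 111.432 N down its slope.
The 13 kg side's 111.432 N exceeds the other side's 83.562 N, so that mass slides down and the 13 kg mass slides up. Taking that direction as positive, Newton's second law for the whole system gives 111.432 − 83.562 = (13 + 13) a, so a = 27.870 / 26 = 1.0719 m/s².
For the 13 kg mass (up-slope positive): T − 83.562 = 13 × 1.0719, so T = 97.497 N.

97.50 N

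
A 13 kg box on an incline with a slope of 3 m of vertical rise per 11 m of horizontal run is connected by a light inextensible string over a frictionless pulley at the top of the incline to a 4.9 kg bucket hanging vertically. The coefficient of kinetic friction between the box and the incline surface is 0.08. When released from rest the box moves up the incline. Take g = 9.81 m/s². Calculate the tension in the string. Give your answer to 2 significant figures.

For the box on the incline: the weight component along the slope is m₁g sin 15.26° = 13 × 9.81 × 0.2631 = 33.553 N and the normal force is N = m₁g cos 15.26° = 123.036 N.
Kinetic friction opposes the box's motion up the incline: f = μN = 0.08 × 123.036 = 9.843 N acting down the slope.
Newton's second law for the box (up-slope positive): T − 33.553 − 9.843 = 13 a. For the hanging bucket (downward positive): 4.9 × 9.81 − T = 4.9 a.
Adding the two equations eliminates T: 4.673 = 17.9 a, so a = 0.2611 m/s².
Then from the hanging bucket's equation, T = 4.9 × (9.81 − 0.2611) = 46.790 N.

47 N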